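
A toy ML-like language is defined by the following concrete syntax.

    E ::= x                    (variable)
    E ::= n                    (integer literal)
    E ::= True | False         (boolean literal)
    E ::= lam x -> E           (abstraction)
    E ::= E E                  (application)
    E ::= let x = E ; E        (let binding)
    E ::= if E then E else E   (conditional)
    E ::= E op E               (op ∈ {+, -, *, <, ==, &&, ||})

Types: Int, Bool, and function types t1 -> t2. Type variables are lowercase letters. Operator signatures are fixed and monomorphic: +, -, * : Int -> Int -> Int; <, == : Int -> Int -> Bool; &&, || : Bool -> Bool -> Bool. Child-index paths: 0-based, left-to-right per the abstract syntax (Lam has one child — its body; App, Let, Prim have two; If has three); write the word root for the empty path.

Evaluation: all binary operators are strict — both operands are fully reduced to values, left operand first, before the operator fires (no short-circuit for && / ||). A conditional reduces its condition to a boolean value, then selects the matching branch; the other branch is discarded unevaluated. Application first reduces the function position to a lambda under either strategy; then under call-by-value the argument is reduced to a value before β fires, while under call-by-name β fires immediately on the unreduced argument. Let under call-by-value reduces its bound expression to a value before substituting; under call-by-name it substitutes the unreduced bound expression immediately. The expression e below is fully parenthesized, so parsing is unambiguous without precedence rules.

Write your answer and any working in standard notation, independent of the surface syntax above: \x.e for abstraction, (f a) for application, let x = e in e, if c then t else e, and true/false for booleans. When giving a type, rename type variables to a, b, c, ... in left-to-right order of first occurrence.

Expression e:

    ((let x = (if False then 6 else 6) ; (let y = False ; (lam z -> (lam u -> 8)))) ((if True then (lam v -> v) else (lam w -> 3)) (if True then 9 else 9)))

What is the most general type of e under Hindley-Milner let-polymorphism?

Answer: a -> Int

Working:
  unify Bool ~ Bool
  unify Int ~ Int
let x : Int
let y : Bool
\u._ : b -> Int
\z._ : a -> b -> Int
  unify Bool ~ Bool
v : c
\v._ : c -> c
\w._ : d -> Int
  unify c -> c ~ d -> Int
  unify c ~ d
  unify d ~ Int
  unify Bool ~ Bool
  unify Int ~ Int
  unify Int -> Int ~ Int -> e
  unify Int ~ Int
  unify Int ~ e
_ _ : Int
  unify a -> b -> Int ~ Int -> f
  unify a ~ Int
  unify b -> Int ~ f
_ _ : b -> Int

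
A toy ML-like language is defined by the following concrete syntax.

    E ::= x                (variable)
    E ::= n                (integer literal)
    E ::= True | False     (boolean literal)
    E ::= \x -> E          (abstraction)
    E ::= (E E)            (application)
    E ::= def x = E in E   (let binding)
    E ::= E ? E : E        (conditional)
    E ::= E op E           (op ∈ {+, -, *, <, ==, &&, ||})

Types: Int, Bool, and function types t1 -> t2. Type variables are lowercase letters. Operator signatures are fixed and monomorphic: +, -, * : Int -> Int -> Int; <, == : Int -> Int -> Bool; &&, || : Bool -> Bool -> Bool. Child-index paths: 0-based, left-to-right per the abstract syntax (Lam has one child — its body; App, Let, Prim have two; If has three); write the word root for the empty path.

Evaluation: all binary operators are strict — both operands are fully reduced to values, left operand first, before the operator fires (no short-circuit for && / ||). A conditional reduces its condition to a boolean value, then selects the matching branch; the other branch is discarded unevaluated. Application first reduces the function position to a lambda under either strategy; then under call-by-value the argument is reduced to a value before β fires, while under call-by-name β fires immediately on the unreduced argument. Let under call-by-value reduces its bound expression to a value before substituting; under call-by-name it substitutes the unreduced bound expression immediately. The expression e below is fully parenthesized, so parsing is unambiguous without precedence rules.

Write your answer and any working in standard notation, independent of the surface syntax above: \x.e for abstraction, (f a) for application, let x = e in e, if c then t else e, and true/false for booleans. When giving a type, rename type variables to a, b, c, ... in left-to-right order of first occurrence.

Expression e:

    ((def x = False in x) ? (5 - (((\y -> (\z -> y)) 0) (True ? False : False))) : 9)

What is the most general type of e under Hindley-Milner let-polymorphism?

Working:
let x : Bool
x : Bool
  unify Bool ~ Bool
  unify Int ~ Int
y : a
\z._ : b -> a
\y._ : a -> b -> a
  unify a -> b -> a ~ Int -> c
  unify a ~ Int
  unify b -> Int ~ c
_ _ : b -> Int
  unify Bool ~ Bool
  unify Bool ~ Bool
  unify b -> Int ~ Bool -> d
  unify b ~ Bool
  unify Int ~ d
_ _ : Int
  unify Int ~ Int
  unify Int ~ Int

Answer: Int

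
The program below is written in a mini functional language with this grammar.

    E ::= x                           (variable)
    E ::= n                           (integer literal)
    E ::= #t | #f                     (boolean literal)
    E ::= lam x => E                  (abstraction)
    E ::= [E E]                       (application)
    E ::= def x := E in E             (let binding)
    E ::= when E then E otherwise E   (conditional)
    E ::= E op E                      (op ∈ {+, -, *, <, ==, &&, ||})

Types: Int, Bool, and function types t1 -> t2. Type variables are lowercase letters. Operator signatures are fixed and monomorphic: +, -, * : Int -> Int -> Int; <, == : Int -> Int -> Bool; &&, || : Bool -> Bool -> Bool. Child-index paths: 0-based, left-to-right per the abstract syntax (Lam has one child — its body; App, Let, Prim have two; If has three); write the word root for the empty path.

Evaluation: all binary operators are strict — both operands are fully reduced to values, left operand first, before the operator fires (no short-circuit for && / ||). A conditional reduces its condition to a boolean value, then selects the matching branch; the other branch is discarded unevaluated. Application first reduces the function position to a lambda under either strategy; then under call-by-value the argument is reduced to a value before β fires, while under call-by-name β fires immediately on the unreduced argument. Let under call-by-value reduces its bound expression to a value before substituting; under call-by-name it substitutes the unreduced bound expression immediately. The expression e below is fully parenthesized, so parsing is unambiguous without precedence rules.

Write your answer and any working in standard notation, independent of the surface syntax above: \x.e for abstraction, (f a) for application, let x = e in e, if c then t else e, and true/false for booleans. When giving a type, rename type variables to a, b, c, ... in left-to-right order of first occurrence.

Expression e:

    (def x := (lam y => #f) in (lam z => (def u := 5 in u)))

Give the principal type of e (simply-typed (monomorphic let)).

Working:
\y._ : a -> Bool
let x : a -> Bool
let u : Int
u : Int
\z._ : b -> Int

Answer: a -> Int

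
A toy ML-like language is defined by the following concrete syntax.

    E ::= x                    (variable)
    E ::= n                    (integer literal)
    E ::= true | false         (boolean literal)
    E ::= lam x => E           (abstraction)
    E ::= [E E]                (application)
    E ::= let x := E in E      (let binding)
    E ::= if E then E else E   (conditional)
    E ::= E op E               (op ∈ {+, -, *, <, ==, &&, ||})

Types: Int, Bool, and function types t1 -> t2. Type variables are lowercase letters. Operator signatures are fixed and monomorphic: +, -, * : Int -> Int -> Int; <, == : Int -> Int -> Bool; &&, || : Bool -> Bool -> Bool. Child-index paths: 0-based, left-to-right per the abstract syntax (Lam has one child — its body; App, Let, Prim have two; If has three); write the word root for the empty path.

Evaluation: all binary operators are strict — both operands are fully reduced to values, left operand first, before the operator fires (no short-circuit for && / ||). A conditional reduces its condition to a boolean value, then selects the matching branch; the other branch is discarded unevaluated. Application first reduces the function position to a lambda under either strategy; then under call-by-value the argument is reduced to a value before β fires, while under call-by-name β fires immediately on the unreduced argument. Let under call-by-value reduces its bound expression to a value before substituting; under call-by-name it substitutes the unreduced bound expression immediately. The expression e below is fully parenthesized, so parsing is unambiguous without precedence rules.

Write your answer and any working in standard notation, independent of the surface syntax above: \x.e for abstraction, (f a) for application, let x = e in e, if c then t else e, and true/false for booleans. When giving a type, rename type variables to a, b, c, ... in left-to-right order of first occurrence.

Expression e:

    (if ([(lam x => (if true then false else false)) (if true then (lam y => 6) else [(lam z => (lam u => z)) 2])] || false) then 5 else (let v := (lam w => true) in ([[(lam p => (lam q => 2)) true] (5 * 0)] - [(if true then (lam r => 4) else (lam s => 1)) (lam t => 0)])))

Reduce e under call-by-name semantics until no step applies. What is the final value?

Answer: -2

Working:
step 0: (if (((\x.(if true then false else false)) (if true then (\y.6) else ((\z.(\u.z)) 2))) || false) then 5 else (let v = (\w.true) in ((((\p.(\q.2)) true) (5 * 0)) - ((if true then (\r.4) else (\s.1)) (\t.0)))))
step 1: [beta@0.0] (if ((if true then false else false) || false) then 5 else (let v = (\w.true) in ((((\p.(\q.2)) true) (5 * 0)) - ((if true then (\r.4) else (\s.1)) (\t.0)))))
step 2: [if@0.0] (if (false || false) then 5 else (let v = (\w.true) in ((((\p.(\q.2)) true) (5 * 0)) - ((if true then (\r.4) else (\s.1)) (\t.0)))))
step 3: [delta@0] (if false then 5 else (let v = (\w.true) in ((((\p.(\q.2)) true) (5 * 0)) - ((if true then (\r.4) else (\s.1)) (\t.0)))))
step 4: [if@root] (let v = (\w.true) in ((((\p.(\q.2)) true) (5 * 0)) - ((if true then (\r.4) else (\s.1)) (\t.0))))
step 5: [let@root] ((((\p.(\q.2)) true) (5 * 0)) - ((if true then (\r.4) else (\s.1)) (\t.0)))
step 6: [beta@0.0] (((\q.2) (5 * 0)) - ((if true then (\r.4) else (\s.1)) (\t.0)))
step 7: [beta@0] (2 - ((if true then (\r.4) else (\s.1)) (\t.0)))
step 8: [if@1.0] (2 - ((\r.4) (\t.0)))
step 9: [beta@1] (2 - 4)
step 10: [delta@root] -2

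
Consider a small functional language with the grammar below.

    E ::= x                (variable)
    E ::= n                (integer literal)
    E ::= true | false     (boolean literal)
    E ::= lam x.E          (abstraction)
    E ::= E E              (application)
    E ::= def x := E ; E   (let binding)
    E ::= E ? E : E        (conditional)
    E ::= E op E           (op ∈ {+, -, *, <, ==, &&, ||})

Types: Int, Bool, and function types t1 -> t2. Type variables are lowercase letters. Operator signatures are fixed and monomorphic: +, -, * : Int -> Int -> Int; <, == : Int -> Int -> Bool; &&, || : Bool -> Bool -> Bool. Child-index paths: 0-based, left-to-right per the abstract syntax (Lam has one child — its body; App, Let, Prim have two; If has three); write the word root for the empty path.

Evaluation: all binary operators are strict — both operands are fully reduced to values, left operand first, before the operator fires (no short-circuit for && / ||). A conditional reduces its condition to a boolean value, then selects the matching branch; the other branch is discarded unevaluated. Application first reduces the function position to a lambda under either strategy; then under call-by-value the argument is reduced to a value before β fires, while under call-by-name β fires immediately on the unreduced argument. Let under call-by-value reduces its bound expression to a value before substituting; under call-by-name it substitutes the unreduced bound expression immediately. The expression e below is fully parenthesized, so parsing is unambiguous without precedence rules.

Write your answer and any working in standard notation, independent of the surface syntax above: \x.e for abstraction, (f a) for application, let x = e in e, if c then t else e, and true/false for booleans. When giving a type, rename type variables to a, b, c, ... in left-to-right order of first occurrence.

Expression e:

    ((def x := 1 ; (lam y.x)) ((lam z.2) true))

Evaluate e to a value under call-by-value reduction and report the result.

Answer: 1

Working:
step 0: ((let x = 1 in (\y.x)) ((\z.2) true))
step 1: [let@0] ((\y.1) ((\z.2) true))
step 2: [beta@1] ((\y.1) 2)
step 3: [beta@root] 1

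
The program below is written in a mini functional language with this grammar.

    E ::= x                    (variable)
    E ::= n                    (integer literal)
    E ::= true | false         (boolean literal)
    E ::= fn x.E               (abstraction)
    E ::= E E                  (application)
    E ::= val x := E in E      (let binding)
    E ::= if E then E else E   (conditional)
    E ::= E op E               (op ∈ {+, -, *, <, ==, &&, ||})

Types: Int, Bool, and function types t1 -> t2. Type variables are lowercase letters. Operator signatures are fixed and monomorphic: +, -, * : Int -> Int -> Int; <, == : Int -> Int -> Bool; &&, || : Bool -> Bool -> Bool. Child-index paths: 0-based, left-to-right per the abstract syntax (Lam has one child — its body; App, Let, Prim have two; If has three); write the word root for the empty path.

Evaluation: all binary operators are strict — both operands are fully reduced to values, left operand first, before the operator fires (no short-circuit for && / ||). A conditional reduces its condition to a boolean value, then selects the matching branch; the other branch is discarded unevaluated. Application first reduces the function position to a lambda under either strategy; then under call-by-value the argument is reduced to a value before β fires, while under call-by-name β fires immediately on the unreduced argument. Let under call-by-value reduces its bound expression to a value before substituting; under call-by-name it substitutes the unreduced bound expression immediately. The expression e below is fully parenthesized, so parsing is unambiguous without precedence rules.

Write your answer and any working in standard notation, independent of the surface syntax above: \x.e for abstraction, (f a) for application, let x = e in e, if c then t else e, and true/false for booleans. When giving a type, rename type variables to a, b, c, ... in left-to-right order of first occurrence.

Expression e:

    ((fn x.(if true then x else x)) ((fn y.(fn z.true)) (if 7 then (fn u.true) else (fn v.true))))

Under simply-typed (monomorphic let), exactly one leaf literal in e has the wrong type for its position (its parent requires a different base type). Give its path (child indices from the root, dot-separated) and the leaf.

Working:
  unify Bool ~ Bool
x : a
x : a
  unify a ~ a
\x._ : a -> a
\z._ : c -> Bool
\y._ : b -> c -> Bool
  unify Int ~ Bool
  FAIL: mismatch Int ~ Bool

Answer: 1.1.0 : 7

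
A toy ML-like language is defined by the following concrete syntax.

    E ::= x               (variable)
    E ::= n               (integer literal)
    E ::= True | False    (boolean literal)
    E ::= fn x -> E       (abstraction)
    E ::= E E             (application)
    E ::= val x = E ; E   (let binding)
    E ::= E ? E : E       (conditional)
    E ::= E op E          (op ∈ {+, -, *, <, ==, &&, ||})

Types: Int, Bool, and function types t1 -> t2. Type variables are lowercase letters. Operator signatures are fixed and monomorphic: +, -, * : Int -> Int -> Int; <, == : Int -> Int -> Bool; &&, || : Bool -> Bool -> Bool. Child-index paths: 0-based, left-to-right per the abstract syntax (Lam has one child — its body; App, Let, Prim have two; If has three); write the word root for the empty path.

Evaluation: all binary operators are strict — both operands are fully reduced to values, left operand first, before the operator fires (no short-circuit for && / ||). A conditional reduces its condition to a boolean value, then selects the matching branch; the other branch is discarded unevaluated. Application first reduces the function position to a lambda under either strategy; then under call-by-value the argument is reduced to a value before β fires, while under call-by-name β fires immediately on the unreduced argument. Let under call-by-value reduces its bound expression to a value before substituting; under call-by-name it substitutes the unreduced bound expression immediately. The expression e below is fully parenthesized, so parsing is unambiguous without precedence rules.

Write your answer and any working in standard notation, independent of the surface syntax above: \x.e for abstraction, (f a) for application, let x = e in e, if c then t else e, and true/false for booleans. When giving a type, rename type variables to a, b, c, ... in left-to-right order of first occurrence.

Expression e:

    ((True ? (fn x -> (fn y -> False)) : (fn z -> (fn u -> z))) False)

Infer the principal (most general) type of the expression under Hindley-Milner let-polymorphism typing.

Trace:
  unify Bool ~ Bool
\y._ : b -> Bool
\x._ : a -> b -> Bool
z : c
\u._ : d -> c
\z._ : c -> d -> c
  unify a -> b -> Bool ~ c -> d -> c
  unify a ~ c
  unify b -> Bool ~ d -> c
  unify b ~ d
  unify Bool ~ c
  unify Bool -> d -> Bool ~ Bool -> e
  unify Bool ~ Bool
  unify d -> Bool ~ e
_ _ : d -> Bool

Answer: a -> Bool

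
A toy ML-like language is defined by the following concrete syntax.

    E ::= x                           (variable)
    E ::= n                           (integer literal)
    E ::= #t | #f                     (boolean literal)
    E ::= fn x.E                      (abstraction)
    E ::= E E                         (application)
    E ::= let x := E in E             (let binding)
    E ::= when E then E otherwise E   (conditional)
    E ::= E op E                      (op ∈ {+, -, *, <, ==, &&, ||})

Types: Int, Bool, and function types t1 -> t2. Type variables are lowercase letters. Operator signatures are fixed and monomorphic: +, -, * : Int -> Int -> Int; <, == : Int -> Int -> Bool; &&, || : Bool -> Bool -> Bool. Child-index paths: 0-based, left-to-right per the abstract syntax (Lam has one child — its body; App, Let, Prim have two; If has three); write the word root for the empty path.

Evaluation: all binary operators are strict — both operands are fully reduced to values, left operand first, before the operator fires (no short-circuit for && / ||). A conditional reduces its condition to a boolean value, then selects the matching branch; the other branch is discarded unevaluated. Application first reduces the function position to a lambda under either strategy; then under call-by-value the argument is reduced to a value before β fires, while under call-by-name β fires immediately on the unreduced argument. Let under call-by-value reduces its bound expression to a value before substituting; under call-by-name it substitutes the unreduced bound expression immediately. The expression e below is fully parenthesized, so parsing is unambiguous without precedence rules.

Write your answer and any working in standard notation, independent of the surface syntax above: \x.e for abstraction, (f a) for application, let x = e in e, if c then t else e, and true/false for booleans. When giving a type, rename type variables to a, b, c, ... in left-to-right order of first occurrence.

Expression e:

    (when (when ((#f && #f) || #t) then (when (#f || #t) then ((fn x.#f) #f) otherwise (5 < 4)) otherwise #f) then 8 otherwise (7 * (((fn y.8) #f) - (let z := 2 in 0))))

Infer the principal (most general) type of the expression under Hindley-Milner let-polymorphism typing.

Answer: Int

Working:
  unify Bool ~ Bool
  unify Bool ~ Bool
  unify Bool ~ Bool
  unify Bool ~ Bool
  unify Bool ~ Bool
  unify Bool ~ Bool
  unify Bool ~ Bool
  unify Bool ~ Bool
\x._ : a -> Bool
  unify a -> Bool ~ Bool -> b
  unify a ~ Bool
  unify Bool ~ b
_ _ : Bool
  unify Int ~ Int
  unify Int ~ Int
  unify Bool ~ Bool
  unify Bool ~ Bool
  unify Bool ~ Bool
  unify Int ~ Int
\y._ : c -> Int
  unify c -> Int ~ Bool -> d
  unify c ~ Bool
  unify Int ~ d
_ _ : Int
  unify Int ~ Int
let z : Int
  unify Int ~ Int
  unify Int ~ Int
  unify Int ~ Int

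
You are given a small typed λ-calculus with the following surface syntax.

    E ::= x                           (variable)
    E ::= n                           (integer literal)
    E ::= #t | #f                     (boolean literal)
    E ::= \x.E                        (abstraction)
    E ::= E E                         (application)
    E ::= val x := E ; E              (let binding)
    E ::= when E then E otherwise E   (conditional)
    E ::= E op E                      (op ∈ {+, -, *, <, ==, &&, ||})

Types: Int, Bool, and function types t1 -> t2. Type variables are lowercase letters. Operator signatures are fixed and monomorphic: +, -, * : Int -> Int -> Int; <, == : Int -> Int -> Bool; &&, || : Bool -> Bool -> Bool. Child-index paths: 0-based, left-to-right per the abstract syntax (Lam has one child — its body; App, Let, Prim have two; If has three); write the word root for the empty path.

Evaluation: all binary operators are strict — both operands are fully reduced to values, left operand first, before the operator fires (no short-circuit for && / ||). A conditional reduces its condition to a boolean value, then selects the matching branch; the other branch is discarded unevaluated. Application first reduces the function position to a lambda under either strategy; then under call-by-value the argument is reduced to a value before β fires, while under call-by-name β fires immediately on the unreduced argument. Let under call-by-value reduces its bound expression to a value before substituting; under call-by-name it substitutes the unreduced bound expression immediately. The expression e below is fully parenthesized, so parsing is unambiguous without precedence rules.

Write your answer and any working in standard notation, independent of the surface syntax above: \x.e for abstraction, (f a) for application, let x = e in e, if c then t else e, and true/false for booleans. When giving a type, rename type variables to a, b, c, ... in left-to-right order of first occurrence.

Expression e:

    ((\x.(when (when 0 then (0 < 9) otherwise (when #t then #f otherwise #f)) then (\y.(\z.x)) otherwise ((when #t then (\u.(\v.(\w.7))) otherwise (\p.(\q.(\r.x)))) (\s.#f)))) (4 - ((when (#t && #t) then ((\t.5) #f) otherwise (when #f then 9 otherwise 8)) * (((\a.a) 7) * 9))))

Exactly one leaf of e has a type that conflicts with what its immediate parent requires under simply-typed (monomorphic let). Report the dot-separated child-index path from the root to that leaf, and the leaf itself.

Derivation:
  unify Int ~ Bool
  FAIL: mismatch Int ~ Bool

Answer: 0.0.0.0 : 0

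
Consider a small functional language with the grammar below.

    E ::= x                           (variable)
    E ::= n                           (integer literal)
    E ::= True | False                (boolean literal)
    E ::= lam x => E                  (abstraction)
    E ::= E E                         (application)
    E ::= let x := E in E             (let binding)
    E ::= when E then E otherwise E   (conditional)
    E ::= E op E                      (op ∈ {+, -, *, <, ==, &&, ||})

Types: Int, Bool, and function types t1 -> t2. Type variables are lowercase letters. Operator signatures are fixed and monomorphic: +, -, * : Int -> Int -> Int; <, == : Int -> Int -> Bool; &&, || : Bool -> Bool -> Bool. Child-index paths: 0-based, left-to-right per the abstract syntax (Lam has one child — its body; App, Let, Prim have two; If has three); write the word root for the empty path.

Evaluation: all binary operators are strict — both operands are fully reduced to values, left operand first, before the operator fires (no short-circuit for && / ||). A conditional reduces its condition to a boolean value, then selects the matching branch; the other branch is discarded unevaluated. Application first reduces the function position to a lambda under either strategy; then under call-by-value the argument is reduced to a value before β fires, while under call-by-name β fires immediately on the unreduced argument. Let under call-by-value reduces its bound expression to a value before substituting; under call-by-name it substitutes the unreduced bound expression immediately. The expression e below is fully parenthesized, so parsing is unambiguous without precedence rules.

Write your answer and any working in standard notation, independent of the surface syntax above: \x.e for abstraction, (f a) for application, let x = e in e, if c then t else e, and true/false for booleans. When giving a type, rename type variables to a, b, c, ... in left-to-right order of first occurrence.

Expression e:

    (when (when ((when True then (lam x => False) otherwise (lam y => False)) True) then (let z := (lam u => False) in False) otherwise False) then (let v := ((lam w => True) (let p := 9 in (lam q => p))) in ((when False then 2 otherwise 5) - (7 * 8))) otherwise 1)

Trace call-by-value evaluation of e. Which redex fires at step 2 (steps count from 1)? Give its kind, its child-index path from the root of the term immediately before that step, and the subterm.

Working:
step 0: (if (if ((if true then (\x.false) else (\y.false)) true) then (let z = (\u.false) in false) else false) then (let v = ((\w.true) (let p = 9 in (\q.p))) in ((if false then 2 else 5) - (7 * 8))) else 1)
step 1: [if@0.0.0] (if (if ((\x.false) true) then (let z = (\u.false) in false) else false) then (let v = ((\w.true) (let p = 9 in (\q.p))) in ((if false then 2 else 5) - (7 * 8))) else 1)
step 2: [beta@0.0] (if (if false then (let z = (\u.false) in false) else false) then (let v = ((\w.true) (let p = 9 in (\q.p))) in ((if false then 2 else 5) - (7 * 8))) else 1)

Answer: beta at 0.0 : ((\x.false) true)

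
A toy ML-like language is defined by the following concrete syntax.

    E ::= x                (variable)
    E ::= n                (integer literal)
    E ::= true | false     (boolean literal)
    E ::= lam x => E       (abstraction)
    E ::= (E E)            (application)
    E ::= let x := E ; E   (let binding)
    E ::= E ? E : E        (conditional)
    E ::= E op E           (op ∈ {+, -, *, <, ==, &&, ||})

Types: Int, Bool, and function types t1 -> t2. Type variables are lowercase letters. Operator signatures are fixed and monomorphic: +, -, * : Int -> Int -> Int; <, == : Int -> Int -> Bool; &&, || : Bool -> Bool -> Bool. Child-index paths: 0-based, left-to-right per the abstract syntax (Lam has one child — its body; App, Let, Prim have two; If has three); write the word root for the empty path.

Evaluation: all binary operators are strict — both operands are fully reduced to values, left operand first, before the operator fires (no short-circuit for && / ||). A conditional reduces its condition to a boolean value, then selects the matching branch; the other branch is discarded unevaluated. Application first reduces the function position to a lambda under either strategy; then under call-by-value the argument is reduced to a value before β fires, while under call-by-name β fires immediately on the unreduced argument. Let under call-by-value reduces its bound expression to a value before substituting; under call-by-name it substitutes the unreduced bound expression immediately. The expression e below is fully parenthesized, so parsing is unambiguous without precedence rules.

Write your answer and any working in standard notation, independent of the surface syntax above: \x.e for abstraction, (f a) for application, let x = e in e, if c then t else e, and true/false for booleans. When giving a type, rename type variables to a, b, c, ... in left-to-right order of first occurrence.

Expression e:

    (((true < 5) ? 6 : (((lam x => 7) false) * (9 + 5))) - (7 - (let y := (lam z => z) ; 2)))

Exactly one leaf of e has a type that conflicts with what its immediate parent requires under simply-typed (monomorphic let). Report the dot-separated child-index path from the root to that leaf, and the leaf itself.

Derivation:
  unify Bool ~ Int
  FAIL: mismatch Bool ~ Int

Answer: 0.0.0 : true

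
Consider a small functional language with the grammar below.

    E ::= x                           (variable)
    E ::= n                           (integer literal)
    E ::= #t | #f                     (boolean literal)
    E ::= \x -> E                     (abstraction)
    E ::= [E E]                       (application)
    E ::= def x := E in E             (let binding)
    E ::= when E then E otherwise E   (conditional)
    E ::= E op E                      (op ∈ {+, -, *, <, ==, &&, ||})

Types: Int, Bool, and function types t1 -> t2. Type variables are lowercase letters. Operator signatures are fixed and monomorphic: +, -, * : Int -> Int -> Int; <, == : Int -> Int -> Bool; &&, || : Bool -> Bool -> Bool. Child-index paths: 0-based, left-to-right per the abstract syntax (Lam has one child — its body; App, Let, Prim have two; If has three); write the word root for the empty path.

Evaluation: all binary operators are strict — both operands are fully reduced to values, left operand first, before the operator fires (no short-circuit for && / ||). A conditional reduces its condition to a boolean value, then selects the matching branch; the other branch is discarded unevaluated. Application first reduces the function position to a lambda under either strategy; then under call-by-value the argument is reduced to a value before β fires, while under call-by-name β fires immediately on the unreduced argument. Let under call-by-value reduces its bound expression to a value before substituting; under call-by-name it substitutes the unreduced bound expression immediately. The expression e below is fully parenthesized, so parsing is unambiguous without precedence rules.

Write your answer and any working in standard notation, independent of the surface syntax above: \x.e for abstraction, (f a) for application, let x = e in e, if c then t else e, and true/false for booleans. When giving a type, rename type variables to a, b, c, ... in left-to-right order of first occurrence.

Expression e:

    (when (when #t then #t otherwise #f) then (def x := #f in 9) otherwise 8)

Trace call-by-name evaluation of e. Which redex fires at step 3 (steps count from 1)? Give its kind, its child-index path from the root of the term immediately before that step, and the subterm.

Trace:
step 0: (if (if true then true else false) then (let x = false in 9) else 8)
step 1: [if@0] (if true then (let x = false in 9) else 8)
step 2: [if@root] (let x = false in 9)
step 3: [let@root] 9

Answer: let at root : (let x = false in 9)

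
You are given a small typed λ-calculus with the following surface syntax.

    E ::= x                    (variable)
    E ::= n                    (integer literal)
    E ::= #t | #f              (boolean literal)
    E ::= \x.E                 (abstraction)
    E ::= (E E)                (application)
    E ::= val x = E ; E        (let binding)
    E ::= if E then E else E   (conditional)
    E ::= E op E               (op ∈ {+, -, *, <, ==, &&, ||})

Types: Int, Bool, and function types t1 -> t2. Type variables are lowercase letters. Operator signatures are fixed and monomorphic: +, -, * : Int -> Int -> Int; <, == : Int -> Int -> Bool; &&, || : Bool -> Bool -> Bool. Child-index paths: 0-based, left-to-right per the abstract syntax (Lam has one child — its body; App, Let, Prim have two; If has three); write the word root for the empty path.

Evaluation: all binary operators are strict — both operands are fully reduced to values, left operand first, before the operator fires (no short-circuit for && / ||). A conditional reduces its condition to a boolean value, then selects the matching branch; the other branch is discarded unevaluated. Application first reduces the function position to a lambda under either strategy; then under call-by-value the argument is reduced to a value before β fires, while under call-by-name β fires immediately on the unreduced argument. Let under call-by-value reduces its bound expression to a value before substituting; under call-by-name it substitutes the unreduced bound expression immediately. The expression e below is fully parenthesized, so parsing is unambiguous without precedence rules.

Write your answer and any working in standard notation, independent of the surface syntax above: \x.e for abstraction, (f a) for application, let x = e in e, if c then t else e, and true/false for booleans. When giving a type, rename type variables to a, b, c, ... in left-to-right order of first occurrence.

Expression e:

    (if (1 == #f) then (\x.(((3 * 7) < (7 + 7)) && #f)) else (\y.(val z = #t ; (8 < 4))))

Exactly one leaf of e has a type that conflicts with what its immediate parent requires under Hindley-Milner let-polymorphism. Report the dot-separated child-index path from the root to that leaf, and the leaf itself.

Derivation:
  unify Int ~ Int
  unify Bool ~ Int
  FAIL: mismatch Bool ~ Int

Answer: 0.1 : false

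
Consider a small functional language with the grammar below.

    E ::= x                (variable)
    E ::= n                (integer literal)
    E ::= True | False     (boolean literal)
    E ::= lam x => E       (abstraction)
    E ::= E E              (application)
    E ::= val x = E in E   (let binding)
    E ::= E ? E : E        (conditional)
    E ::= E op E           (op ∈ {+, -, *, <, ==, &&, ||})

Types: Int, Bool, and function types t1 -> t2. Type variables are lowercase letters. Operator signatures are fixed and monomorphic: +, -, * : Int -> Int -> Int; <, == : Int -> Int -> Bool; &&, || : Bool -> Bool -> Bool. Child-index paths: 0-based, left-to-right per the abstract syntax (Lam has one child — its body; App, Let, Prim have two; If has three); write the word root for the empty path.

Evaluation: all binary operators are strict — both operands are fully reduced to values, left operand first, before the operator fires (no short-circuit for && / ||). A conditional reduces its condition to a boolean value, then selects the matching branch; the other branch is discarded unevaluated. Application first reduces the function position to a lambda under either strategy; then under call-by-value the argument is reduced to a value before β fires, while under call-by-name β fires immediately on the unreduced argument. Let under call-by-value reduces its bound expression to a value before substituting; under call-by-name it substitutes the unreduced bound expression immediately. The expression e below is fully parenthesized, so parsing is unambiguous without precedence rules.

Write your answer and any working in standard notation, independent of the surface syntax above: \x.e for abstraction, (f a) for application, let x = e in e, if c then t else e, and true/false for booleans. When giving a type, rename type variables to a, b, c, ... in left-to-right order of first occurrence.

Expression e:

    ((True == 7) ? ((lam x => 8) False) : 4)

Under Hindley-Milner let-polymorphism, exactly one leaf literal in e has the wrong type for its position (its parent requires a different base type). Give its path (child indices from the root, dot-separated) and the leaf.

Answer: 0.0 : true

Derivation:
  unify Bool ~ Int
  FAIL: mismatch Bool ~ Int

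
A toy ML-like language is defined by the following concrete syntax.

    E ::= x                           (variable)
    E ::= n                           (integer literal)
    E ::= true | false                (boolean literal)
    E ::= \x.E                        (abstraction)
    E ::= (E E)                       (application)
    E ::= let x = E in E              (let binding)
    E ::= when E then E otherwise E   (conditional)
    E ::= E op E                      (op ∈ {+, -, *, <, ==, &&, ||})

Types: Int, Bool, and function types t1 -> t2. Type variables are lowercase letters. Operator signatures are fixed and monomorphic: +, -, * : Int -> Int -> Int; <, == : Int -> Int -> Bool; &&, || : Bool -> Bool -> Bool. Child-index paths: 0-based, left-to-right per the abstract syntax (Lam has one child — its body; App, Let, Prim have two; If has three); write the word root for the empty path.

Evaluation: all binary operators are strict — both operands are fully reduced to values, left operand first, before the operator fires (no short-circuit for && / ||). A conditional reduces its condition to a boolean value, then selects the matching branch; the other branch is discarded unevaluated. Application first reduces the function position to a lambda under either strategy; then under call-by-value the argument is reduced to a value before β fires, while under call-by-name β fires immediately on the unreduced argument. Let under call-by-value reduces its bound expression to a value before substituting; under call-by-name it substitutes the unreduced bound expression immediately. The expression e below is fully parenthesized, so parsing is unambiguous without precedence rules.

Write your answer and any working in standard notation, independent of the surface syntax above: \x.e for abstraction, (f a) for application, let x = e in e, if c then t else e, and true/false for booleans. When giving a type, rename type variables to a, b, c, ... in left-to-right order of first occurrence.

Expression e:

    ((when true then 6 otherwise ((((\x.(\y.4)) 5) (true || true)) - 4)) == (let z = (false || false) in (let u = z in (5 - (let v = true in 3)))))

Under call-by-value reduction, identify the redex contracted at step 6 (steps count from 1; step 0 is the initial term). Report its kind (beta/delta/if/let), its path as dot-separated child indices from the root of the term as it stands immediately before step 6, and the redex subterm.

Trace:
step 0: ((if true then 6 else ((((\x.(\y.4)) 5) (true || true)) - 4)) == (let z = (false || false) in (let u = z in (5 - (let v = true in 3)))))
step 1: [if@0] (6 == (let z = (false || false) in (let u = z in (5 - (let v = true in 3)))))
step 2: [delta@1.0] (6 == (let z = false in (let u = z in (5 - (let v = true in 3)))))
step 3: [let@1] (6 == (let u = false in (5 - (let v = true in 3))))
step 4: [let@1] (6 == (5 - (let v = true in 3)))
step 5: [let@1.1] (6 == (5 - 3))
step 6: [delta@1] (6 == 2)

Answer: delta at 1 : (5 - 3)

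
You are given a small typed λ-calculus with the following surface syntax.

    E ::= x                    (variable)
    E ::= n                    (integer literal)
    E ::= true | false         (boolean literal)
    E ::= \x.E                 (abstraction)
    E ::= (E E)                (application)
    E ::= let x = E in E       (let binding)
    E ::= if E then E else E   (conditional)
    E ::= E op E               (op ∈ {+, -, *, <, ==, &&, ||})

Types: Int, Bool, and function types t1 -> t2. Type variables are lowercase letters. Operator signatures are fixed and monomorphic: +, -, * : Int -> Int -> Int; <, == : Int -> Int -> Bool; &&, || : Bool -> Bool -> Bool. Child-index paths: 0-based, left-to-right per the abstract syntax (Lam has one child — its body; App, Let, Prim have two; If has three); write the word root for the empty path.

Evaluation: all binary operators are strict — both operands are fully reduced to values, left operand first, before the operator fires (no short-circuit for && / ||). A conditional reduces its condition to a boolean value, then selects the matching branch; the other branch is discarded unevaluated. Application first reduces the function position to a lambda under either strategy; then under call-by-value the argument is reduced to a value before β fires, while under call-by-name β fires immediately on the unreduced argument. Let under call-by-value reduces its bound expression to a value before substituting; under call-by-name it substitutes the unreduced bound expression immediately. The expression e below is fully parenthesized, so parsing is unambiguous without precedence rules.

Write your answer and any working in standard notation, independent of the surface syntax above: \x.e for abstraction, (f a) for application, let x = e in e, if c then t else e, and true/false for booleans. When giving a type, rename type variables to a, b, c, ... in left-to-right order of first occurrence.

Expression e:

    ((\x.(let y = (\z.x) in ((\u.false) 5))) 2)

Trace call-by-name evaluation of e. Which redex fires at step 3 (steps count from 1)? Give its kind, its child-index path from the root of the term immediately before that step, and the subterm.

Working:
step 0: ((\x.(let y = (\z.x) in ((\u.false) 5))) 2)
step 1: [beta@root] (let y = (\z.2) in ((\u.false) 5))
step 2: [let@root] ((\u.false) 5)
step 3: [beta@root] false

Answer: beta at root : ((\u.false) 5)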